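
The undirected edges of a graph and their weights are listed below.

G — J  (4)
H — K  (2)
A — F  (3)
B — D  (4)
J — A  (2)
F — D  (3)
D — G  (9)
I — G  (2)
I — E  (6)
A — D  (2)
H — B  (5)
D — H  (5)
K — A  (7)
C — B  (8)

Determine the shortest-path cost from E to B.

20

Candidate routes:
E → I → G → J → A → F → D → B: 6+2+4+2+3+3+4 = 24
E → I → G → J → A → D → H → B: 6+2+4+2+2+5+5 = 26
E → I → G → J → A → D → B: 6+2+4+2+2+4 = 20
E → I → G → D → B: 6+2+9+4 = 21
Cheapest is E → I → G → J → A → D → B at 20.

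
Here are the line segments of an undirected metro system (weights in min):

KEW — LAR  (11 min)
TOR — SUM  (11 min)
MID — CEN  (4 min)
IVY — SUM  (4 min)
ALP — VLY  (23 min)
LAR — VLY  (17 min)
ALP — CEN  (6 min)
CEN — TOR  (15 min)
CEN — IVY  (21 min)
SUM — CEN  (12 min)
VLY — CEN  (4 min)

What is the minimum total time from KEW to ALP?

38 min

Shortest distances from KEW:
KEW: 0
LAR: 11  (via KEW)
VLY: 28  (via LAR)
CEN: 32  (via VLY)
MID: 36  (via CEN)
ALP: 38  (via CEN)
Shortest route: KEW–LAR–VLY–CEN–ALP = 38 min.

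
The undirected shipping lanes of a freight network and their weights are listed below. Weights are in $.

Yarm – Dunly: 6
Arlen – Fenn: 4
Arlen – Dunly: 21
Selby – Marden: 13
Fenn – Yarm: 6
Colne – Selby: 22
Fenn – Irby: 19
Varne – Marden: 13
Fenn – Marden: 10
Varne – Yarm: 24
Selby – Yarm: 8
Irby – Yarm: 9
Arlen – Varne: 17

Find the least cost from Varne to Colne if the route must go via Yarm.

Best Varne to Yarm: Varne–Yarm costing 24
Best Yarm to Colne: Yarm–Selby–Colne costing 30
Total via Yarm: 24 + 30 = $54.

$54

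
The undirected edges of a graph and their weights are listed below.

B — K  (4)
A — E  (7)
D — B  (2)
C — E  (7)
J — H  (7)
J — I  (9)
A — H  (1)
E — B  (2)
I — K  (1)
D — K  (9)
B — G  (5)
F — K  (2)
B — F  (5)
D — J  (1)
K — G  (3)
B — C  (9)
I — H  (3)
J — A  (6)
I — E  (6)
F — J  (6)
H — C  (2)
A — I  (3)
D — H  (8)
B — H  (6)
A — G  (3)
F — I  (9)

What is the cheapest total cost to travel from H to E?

8

Candidate routes:
H - A - E: 1+7 = 8
H - I - E: 3+6 = 9
H - C - E: 2+7 = 9
Cheapest is H - A - E at 8.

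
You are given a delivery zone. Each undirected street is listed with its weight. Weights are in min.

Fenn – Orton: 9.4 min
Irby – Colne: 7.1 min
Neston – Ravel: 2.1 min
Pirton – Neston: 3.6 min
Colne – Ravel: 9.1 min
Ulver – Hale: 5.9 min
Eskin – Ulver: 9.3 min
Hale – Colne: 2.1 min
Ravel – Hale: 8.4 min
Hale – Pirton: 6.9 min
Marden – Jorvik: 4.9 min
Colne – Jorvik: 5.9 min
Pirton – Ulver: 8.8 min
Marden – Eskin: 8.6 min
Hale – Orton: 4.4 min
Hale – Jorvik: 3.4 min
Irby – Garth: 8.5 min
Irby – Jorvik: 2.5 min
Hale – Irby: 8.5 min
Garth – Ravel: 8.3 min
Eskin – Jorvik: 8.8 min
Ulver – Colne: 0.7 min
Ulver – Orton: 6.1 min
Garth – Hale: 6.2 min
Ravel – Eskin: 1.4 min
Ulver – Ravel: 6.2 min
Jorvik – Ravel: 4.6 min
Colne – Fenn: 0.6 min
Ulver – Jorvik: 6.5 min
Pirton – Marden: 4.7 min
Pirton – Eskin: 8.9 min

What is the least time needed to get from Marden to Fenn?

Enumerating some paths:
Marden - Jorvik - Ulver - Colne - Fenn: 4.9+6.5+0.7+0.6 = 12.7
Marden - Jorvik - Hale - Colne - Fenn: 4.9+3.4+2.1+0.6 = 11
Marden - Jorvik - Colne - Fenn: 4.9+5.9+0.6 = 11.4
The minimum is 11 min via Marden - Jorvik - Hale - Colne - Fenn.

11 min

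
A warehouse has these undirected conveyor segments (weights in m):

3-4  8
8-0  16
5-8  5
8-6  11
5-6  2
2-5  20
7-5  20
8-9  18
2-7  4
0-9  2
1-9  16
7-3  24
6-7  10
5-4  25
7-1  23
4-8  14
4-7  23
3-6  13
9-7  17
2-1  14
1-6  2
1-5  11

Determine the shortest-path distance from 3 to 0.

33 m

Candidate routes:
3 → 6 → 5 → 8 → 9 → 0: 13+2+5+18+2 = 40
3 → 6 → 1 → 9 → 0: 13+2+16+2 = 33
3 → 4 → 8 → 0: 8+14+16 = 38
3 → 6 → 5 → 8 → 0: 13+2+5+16 = 36
The minimum is 33 m via 3 → 6 → 1 → 9 → 0.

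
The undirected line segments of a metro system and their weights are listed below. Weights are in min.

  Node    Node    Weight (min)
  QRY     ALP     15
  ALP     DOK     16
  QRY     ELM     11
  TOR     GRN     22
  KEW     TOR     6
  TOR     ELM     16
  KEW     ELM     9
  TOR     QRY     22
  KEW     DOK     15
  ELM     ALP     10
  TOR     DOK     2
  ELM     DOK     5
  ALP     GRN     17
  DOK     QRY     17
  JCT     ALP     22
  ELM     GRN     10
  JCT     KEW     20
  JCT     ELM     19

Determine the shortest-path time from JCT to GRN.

29 min

Compare a few routes:
JCT–KEW–ELM–GRN: 20+9+10 = 39
JCT–ALP–GRN: 22+17 = 39
JCT–ELM–GRN: 19+10 = 29
JCT–ALP–ELM–GRN: 22+10+10 = 42
The minimum is 29 min via JCT–ELM–GRN.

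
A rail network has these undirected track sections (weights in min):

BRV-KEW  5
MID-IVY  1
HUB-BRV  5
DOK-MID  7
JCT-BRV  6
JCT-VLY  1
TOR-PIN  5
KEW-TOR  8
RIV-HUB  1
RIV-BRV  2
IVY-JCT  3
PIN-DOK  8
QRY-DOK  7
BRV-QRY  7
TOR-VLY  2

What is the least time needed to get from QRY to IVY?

Running Dijkstra from QRY:
QRY: 0
BRV: 7  (via QRY)
DOK: 7  (via QRY)
RIV: 9  (via BRV)
HUB: 10  (via RIV)
KEW: 12  (via BRV)
JCT: 13  (via BRV)
MID: 14  (via DOK)
VLY: 14  (via JCT)
PIN: 15  (via DOK)
IVY: 15  (via MID)
Shortest route: QRY–DOK–MID–IVY = 15 min.

15 min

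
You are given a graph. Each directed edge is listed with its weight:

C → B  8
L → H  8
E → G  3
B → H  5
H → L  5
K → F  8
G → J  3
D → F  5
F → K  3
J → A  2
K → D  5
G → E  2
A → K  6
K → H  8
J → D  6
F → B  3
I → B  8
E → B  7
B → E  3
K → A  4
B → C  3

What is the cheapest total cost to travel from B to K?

17

Enumerating some paths:
B - E - G - J - A - K: 3+3+3+2+6 = 17
B - E - G - J - D - F - K: 3+3+3+6+5+3 = 23
Cheapest is B - E - G - J - A - K at 17.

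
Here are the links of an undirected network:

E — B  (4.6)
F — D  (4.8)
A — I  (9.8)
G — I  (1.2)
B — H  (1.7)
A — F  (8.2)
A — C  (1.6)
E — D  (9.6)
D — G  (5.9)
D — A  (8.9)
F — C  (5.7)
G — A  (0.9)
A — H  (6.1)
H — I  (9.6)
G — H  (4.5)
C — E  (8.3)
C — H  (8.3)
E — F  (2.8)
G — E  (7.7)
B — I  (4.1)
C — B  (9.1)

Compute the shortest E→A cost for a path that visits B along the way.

10.8

Shortest E→B: E–B = 4.6
Best B to A: B–I–G–A costing 6.2
Total via B: 4.6 + 6.2 = 10.8.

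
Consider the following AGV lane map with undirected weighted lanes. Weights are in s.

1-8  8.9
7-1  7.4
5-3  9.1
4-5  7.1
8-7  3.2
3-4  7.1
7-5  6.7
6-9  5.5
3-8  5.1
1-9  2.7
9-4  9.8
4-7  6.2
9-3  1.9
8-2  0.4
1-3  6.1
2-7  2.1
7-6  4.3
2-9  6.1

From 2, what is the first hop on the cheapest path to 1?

9

Candidate routes:
2–9–1: 6.1+2.7 = 8.8
2–8–1: 0.4+8.9 = 9.3
The minimum is 8.8 s via 2–9–1.
So from 2 the first move is to 9.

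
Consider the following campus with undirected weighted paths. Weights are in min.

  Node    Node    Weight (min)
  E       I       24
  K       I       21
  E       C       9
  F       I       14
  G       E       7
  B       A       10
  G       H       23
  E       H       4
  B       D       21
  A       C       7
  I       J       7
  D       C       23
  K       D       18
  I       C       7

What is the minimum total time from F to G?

Enumerating some paths:
F–I–C–E–G: 14+7+9+7 = 37
F–I–E–G: 14+24+7 = 45
The minimum is 37 min via F–I–C–E–G.

37 min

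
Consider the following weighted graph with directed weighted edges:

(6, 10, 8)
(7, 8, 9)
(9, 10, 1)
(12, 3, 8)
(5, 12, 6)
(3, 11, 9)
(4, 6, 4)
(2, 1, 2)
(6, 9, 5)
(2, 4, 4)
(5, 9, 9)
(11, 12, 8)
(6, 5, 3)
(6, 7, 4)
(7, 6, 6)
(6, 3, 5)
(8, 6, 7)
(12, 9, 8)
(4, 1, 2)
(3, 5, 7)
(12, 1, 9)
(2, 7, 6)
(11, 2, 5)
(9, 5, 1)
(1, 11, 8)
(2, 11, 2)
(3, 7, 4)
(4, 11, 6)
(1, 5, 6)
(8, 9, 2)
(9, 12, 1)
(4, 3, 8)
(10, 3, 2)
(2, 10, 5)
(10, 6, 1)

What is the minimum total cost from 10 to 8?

14

Enumerating some paths:
10 - 6 - 3 - 7 - 8: 1+5+4+9 = 19
10 - 6 - 7 - 8: 1+4+9 = 14
10 - 3 - 7 - 8: 2+4+9 = 15
The minimum is 14 via 10 - 6 - 7 - 8.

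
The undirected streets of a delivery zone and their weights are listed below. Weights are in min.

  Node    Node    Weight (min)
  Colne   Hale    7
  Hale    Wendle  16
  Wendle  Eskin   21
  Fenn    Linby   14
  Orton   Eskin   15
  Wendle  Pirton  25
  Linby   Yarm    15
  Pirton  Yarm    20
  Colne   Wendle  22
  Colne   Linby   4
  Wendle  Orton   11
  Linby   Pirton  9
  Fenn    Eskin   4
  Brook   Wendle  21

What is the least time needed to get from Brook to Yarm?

Shortest distances from Brook:
Brook: 0
Wendle: 21  (via Brook)
Orton: 32  (via Wendle)
Hale: 37  (via Wendle)
Eskin: 42  (via Wendle)
Colne: 43  (via Wendle)
Pirton: 46  (via Wendle)
Fenn: 46  (via Eskin)
Linby: 47  (via Colne)
Yarm: 62  (via Linby)
Shortest route: Brook–Wendle–Colne–Linby–Yarm = 62 min.

62 min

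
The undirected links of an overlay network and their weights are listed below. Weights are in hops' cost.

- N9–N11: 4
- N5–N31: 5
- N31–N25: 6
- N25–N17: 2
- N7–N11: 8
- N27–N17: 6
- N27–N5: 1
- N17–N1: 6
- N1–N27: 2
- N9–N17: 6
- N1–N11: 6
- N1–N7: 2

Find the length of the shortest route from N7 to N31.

10 hops' cost

Running Dijkstra from N7:
N7: 0
N1: 2  (via N7)
N27: 4  (via N1)
N5: 5  (via N27)
N11: 8  (via N7)
N17: 8  (via N1)
N31: 10  (via N5)
Shortest route: N7 → N1 → N27 → N5 → N31 = 10 hops' cost.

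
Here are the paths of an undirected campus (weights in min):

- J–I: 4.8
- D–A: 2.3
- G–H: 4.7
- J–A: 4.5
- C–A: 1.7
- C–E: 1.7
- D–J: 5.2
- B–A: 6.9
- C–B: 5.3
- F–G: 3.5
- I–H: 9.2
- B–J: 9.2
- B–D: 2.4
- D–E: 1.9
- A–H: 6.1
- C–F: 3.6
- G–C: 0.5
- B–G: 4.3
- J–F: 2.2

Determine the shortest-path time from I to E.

Enumerating some paths:
I–J–F–C–E: 4.8+2.2+3.6+1.7 = 12.3
I–J–D–E: 4.8+5.2+1.9 = 11.9
I–J–A–C–E: 4.8+4.5+1.7+1.7 = 12.7
The minimum is 11.9 min via I–J–D–E.

11.9 min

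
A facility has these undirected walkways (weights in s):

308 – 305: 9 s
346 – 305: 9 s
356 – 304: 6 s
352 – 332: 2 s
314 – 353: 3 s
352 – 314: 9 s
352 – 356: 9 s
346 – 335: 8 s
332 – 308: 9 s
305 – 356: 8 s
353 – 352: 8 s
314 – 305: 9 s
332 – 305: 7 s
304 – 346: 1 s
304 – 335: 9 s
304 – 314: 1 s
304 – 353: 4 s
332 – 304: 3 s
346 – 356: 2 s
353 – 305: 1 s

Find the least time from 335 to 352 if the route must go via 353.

21 s

Shortest 335→353: 335–304–353 = 13
Shortest 353→352: 353–352 = 8
Total via 353: 13 + 8 = 21 s.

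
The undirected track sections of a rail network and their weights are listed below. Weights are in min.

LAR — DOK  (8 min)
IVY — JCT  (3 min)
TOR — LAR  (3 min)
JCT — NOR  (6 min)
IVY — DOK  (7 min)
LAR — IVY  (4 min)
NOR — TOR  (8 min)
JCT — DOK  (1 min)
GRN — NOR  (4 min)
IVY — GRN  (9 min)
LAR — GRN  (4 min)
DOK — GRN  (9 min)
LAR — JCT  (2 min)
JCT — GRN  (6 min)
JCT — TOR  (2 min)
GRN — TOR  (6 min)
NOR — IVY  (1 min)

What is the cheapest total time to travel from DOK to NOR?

5 min

Enumerating some paths:
DOK–JCT–NOR: 1+6 = 7
DOK–JCT–LAR–IVY–NOR: 1+2+4+1 = 8
DOK–JCT–IVY–NOR: 1+3+1 = 5
Cheapest is DOK–JCT–IVY–NOR at 5 min.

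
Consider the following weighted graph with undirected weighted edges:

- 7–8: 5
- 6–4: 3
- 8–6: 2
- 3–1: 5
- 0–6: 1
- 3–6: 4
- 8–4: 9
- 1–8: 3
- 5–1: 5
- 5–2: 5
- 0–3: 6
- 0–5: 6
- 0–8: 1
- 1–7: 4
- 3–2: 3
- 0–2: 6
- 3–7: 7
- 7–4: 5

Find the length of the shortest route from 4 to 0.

4

Settle nodes by increasing distance from 4:
4: 0
6: 3  (via 4)
0: 4  (via 6)
Shortest route: 4 → 6 → 0 = 4.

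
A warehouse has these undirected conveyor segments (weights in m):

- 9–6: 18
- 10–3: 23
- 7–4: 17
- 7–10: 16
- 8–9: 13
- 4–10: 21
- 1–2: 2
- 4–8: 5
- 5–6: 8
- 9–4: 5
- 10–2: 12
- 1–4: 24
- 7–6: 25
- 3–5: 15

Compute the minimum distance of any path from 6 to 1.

47 m

Settle nodes by increasing distance from 6:
6: 0
5: 8  (via 6)
9: 18  (via 6)
3: 23  (via 5)
4: 23  (via 9)
7: 25  (via 6)
8: 28  (via 4)
10: 41  (via 7)
1: 47  (via 4)
Shortest route: 6 → 9 → 4 → 1 = 47 m.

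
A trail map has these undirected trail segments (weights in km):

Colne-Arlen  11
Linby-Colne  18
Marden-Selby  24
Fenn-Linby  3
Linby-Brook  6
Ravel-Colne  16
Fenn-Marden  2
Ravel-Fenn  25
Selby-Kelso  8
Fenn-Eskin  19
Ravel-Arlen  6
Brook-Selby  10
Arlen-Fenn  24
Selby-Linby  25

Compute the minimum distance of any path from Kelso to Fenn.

27 km

Settle nodes by increasing distance from Kelso:
Kelso: 0
Selby: 8  (via Kelso)
Brook: 18  (via Selby)
Linby: 24  (via Brook)
Fenn: 27  (via Linby)
Shortest route: Kelso–Selby–Brook–Linby–Fenn = 27 km.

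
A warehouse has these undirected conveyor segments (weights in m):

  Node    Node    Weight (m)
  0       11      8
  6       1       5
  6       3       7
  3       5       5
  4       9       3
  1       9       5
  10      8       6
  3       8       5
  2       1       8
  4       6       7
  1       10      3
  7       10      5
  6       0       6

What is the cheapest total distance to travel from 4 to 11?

Settle nodes by increasing distance from 4:
4: 0
9: 3  (via 4)
6: 7  (via 4)
1: 8  (via 9)
10: 11  (via 1)
0: 13  (via 6)
3: 14  (via 6)
2: 16  (via 1)
7: 16  (via 10)
8: 17  (via 10)
5: 19  (via 3)
11: 21  (via 0)
Shortest route: 4–6–0–11 = 21 m.

21 m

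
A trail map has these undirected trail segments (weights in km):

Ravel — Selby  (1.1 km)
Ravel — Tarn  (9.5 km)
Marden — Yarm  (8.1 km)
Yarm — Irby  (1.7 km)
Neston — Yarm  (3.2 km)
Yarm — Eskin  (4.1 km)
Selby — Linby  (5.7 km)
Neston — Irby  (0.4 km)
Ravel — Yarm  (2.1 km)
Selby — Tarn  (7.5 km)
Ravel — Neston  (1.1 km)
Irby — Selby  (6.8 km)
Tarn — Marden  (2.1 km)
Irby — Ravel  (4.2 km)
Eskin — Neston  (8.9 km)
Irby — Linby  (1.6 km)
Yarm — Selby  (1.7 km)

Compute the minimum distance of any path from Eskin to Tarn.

Running Dijkstra from Eskin:
Eskin: 0
Yarm: 4.1  (via Eskin)
Selby: 5.8  (via Yarm)
Irby: 5.8  (via Yarm)
Ravel: 6.2  (via Yarm)
Neston: 6.2  (via Irby)
Linby: 7.4  (via Irby)
Marden: 12.2  (via Yarm)
Tarn: 13.3  (via Selby)
Shortest route: Eskin → Yarm → Selby → Tarn = 13.3 km.

13.3 km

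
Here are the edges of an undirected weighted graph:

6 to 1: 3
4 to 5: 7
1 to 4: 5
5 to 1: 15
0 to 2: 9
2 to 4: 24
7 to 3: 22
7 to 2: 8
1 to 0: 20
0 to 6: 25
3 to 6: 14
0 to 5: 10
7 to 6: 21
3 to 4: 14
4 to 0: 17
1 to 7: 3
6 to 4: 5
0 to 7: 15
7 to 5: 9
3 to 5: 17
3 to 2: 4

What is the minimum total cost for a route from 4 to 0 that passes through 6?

Shortest 4→6: 4 → 6 = 5
Best 6 to 0: 6 → 1 → 7 → 0 costing 21
Total via 6: 5 + 21 = 26.

26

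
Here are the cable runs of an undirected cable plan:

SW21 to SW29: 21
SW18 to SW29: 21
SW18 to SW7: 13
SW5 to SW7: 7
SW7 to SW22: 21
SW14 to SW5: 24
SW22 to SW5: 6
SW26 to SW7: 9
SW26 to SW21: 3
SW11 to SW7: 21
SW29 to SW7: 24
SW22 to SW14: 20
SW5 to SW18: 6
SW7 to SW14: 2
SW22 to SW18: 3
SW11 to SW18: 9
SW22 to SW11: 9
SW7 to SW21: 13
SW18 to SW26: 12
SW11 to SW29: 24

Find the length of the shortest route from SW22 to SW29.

Settle nodes by increasing distance from SW22:
SW22: 0
SW18: 3  (via SW22)
SW5: 6  (via SW22)
SW11: 9  (via SW22)
SW7: 13  (via SW5)
SW26: 15  (via SW18)
SW14: 15  (via SW7)
SW21: 18  (via SW26)
SW29: 24  (via SW18)
Shortest route: SW22–SW18–SW29 = 24.

24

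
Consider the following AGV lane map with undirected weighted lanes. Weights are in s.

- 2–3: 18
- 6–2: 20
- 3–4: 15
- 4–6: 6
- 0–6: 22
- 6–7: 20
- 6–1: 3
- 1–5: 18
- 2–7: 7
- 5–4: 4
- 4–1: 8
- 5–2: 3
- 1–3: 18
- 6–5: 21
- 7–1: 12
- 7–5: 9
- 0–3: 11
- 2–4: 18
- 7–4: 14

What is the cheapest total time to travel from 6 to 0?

Compare a few routes:
6 - 1 - 3 - 0: 3+18+11 = 32
6 - 0: 22 = 22
6 - 4 - 3 - 0: 6+15+11 = 32
Cheapest is 6 - 0 at 22 s.

22 s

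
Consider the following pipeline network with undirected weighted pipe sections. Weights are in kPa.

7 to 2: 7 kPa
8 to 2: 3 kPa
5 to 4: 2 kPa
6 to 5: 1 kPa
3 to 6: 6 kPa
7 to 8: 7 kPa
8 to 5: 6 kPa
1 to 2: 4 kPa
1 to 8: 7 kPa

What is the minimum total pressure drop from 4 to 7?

15 kPa

Enumerating some paths:
4–5–8–7: 2+6+7 = 15
4–5–8–1–2–7: 2+6+7+4+7 = 26
4–5–8–2–7: 2+6+3+7 = 18
Cheapest is 4–5–8–7 at 15 kPa.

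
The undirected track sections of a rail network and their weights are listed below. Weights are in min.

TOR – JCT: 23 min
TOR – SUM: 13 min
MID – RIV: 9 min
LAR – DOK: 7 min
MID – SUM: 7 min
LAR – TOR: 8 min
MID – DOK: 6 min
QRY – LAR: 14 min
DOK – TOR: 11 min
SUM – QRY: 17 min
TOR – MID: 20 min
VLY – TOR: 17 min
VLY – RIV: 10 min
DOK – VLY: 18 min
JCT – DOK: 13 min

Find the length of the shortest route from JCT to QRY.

34 min

Enumerating some paths:
JCT–DOK–LAR–QRY: 13+7+14 = 34
JCT–DOK–MID–SUM–QRY: 13+6+7+17 = 43
The minimum is 34 min via JCT–DOK–LAR–QRY.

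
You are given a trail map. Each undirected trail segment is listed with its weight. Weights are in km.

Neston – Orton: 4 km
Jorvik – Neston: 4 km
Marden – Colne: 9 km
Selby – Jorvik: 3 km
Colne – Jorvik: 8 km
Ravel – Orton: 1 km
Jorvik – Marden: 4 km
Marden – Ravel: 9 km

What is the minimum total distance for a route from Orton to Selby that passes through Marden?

17 km

Shortest Orton→Marden: Orton–Ravel–Marden = 10
Shortest Marden→Selby: Marden–Jorvik–Selby = 7
Total via Marden: 10 + 7 = 17 km.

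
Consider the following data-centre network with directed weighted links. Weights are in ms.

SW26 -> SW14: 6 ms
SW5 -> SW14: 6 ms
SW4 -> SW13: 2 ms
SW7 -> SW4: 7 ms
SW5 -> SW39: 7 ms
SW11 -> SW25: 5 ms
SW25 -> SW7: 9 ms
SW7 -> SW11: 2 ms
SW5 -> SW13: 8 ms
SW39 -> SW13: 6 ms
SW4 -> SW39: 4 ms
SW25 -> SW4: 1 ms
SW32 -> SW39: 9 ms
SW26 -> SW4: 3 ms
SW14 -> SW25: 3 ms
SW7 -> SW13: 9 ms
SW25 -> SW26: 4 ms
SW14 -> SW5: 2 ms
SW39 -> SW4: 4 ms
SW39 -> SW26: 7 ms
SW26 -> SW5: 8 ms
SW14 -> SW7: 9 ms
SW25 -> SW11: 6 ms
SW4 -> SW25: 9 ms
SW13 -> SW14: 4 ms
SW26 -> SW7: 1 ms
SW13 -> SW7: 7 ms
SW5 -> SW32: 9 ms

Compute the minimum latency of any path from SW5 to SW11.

Running Dijkstra from SW5:
SW5: 0
SW14: 6  (via SW5)
SW39: 7  (via SW5)
SW13: 8  (via SW5)
SW25: 9  (via SW14)
SW32: 9  (via SW5)
SW4: 10  (via SW25)
SW26: 13  (via SW25)
SW7: 14  (via SW26)
SW11: 15  (via SW25)
Shortest route: SW5 → SW14 → SW25 → SW11 = 15 ms.

15 ms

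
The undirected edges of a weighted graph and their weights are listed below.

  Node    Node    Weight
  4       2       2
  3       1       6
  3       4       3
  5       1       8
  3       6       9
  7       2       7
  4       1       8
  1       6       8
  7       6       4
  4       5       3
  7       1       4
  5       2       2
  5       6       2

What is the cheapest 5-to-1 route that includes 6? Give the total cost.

10

Shortest 5→6: 5 → 6 = 2
Best 6 to 1: 6 → 1 costing 8
Total via 6: 2 + 8 = 10.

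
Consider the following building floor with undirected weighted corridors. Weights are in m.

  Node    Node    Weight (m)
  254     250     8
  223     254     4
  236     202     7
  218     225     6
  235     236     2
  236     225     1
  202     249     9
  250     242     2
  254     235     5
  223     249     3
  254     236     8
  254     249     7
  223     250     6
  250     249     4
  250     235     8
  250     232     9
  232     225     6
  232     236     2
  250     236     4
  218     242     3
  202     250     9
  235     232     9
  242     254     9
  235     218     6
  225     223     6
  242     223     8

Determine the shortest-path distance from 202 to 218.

Candidate routes:
202–236–235–218: 7+2+6 = 15
202–236–225–218: 7+1+6 = 14
The minimum is 14 m via 202–236–225–218.

14 m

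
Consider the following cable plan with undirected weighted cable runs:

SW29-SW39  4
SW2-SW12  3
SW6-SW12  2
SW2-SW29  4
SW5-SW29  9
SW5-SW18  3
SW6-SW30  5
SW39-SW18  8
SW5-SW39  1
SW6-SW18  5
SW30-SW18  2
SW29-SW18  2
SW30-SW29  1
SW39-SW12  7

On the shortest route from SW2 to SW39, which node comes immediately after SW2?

SW29

Enumerating some paths:
SW2 → SW12 → SW39: 3+7 = 10
SW2 → SW29 → SW39: 4+4 = 8
The minimum is 8 via SW2 → SW29 → SW39.
So from SW2 the first move is to SW29.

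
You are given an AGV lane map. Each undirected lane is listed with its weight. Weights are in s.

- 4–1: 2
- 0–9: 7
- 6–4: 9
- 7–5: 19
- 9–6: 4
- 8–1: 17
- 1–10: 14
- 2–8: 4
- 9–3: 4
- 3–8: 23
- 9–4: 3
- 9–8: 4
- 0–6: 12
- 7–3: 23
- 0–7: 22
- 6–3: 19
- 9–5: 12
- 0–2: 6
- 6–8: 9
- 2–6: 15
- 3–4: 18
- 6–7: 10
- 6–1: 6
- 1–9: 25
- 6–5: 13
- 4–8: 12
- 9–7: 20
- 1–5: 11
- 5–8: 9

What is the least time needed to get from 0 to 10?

Settle nodes by increasing distance from 0:
0: 0
2: 6  (via 0)
9: 7  (via 0)
4: 10  (via 9)
8: 10  (via 2)
3: 11  (via 9)
6: 11  (via 9)
1: 12  (via 4)
5: 19  (via 9)
7: 21  (via 6)
10: 26  (via 1)
Shortest route: 0 → 9 → 4 → 1 → 10 = 26 s.

26 s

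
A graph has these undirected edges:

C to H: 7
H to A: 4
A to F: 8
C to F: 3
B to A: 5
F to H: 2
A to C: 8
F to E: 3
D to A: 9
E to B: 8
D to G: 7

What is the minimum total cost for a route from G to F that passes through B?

32

Shortest G→B: G → D → A → B = 21
Best B to F: B → E → F costing 11
Total via B: 21 + 11 = 32.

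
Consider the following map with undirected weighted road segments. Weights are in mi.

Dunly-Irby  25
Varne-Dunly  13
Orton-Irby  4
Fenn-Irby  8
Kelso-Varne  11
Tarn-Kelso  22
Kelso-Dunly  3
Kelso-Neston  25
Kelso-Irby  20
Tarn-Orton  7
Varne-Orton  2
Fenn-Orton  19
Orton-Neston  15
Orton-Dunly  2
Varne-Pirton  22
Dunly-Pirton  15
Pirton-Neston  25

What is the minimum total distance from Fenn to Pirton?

Running Dijkstra from Fenn:
Fenn: 0
Irby: 8  (via Fenn)
Orton: 12  (via Irby)
Varne: 14  (via Orton)
Dunly: 14  (via Orton)
Kelso: 17  (via Dunly)
Tarn: 19  (via Orton)
Neston: 27  (via Orton)
Pirton: 29  (via Dunly)
Shortest route: Fenn–Irby–Orton–Dunly–Pirton = 29 mi.

29 mi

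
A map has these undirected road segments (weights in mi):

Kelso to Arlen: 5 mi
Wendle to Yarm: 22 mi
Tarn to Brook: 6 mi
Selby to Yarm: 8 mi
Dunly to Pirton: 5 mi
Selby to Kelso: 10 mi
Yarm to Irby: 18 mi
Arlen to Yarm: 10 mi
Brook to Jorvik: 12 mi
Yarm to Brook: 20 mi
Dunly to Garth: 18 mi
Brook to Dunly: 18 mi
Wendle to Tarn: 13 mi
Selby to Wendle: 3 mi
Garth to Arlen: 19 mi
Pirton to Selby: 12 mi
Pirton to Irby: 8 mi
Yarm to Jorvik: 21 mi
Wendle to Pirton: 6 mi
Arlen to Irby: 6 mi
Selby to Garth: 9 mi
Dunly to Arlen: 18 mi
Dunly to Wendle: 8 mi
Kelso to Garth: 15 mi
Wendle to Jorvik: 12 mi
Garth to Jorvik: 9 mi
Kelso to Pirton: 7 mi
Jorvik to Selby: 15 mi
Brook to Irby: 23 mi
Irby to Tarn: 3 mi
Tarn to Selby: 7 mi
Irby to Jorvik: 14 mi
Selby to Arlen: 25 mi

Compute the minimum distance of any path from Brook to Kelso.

Running Dijkstra from Brook:
Brook: 0
Tarn: 6  (via Brook)
Irby: 9  (via Tarn)
Jorvik: 12  (via Brook)
Selby: 13  (via Tarn)
Arlen: 15  (via Irby)
Wendle: 16  (via Selby)
Pirton: 17  (via Irby)
Dunly: 18  (via Brook)
Kelso: 20  (via Arlen)
Shortest route: Brook → Tarn → Irby → Arlen → Kelso = 20 mi.

20 mi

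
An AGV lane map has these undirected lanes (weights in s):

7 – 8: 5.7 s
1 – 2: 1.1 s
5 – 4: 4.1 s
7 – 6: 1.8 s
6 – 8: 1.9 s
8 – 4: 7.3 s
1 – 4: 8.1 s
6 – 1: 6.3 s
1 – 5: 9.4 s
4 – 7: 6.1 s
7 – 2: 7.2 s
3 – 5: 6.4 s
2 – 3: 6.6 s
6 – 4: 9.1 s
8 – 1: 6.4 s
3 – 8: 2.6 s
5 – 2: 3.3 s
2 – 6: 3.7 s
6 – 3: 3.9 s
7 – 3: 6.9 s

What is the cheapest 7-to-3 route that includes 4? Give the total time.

Best 7 to 4: 7 → 4 costing 6.1
Best 4 to 3: 4 → 8 → 3 costing 9.9
Total via 4: 6.1 + 9.9 = 16 s.

16 s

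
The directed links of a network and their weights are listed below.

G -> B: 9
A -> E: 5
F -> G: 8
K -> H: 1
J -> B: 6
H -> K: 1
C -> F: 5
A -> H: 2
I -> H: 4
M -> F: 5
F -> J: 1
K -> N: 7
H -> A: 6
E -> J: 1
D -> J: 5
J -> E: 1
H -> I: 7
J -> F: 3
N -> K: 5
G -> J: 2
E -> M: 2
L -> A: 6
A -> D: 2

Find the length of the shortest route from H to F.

15

Shortest distances from H:
H: 0
K: 1  (via H)
A: 6  (via H)
I: 7  (via H)
D: 8  (via A)
N: 8  (via K)
E: 11  (via A)
J: 12  (via E)
M: 13  (via E)
F: 15  (via J)
Shortest route: H → A → E → J → F = 15.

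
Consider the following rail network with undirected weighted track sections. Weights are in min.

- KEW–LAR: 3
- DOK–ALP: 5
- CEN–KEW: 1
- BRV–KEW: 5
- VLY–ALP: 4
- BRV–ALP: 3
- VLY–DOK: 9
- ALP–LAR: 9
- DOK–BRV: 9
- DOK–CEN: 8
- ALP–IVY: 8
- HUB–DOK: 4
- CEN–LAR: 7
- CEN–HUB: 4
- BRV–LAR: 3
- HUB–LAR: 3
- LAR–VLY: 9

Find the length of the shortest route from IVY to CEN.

Enumerating some paths:
IVY–ALP–BRV–LAR–KEW–CEN: 8+3+3+3+1 = 18
IVY–ALP–DOK–CEN: 8+5+8 = 21
IVY–ALP–BRV–KEW–CEN: 8+3+5+1 = 17
IVY–ALP–LAR–KEW–CEN: 8+9+3+1 = 21
Cheapest is IVY–ALP–BRV–KEW–CEN at 17 min.

17 min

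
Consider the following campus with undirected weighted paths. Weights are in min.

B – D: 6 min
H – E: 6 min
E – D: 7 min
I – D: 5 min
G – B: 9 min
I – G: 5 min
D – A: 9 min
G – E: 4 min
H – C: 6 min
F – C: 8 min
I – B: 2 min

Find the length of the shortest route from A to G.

Candidate routes:
A–D–I–G: 9+5+5 = 19
A–D–E–G: 9+7+4 = 20
Cheapest is A–D–I–G at 19 min.

19 min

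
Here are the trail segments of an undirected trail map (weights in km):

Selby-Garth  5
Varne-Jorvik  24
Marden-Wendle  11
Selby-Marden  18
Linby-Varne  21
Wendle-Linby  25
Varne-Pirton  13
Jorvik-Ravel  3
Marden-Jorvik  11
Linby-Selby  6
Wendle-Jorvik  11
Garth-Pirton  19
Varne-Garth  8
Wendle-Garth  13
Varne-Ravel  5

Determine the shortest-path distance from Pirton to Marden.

32 km

Candidate routes:
Pirton → Garth → Selby → Marden: 19+5+18 = 42
Pirton → Varne → Ravel → Jorvik → Marden: 13+5+3+11 = 32
Pirton → Garth → Wendle → Marden: 19+13+11 = 43
The minimum is 32 km via Pirton → Varne → Ravel → Jorvik → Marden.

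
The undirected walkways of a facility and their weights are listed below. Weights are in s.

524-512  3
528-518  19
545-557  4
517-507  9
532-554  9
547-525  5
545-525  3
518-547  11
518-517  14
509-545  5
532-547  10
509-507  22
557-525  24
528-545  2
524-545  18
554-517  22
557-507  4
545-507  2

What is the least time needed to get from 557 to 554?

Enumerating some paths:
557–507–545–525–547–532–554: 4+2+3+5+10+9 = 33
557–507–517–554: 4+9+22 = 35
557–545–525–547–532–554: 4+3+5+10+9 = 31
Cheapest is 557–545–525–547–532–554 at 31 s.

31 s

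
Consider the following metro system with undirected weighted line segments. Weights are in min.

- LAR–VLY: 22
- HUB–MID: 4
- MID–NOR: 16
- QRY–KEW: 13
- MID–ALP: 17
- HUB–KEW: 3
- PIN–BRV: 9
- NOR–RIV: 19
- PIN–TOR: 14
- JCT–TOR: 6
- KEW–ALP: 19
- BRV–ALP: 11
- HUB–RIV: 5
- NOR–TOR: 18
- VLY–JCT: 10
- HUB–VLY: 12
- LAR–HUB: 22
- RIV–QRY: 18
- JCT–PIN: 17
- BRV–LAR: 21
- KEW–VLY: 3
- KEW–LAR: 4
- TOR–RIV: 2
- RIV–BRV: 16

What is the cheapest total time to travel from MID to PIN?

Compare a few routes:
MID–ALP–BRV–PIN: 17+11+9 = 37
MID–HUB–RIV–TOR–JCT–PIN: 4+5+2+6+17 = 34
MID–HUB–RIV–BRV–PIN: 4+5+16+9 = 34
MID–HUB–RIV–TOR–PIN: 4+5+2+14 = 25
Cheapest is MID–HUB–RIV–TOR–PIN at 25 min.

25 min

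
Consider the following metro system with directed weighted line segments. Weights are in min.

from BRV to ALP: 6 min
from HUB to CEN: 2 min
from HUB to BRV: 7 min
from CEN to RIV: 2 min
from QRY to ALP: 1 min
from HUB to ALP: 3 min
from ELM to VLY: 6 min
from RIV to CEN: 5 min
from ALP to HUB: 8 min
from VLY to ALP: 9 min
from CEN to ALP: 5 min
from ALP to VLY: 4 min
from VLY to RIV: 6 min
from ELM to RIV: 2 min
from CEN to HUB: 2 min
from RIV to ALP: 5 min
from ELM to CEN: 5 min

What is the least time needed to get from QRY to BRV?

16 min

Candidate routes:
QRY - ALP - VLY - RIV - CEN - HUB - BRV: 1+4+6+5+2+7 = 25
QRY - ALP - HUB - BRV: 1+8+7 = 16
The minimum is 16 min via QRY - ALP - HUB - BRV.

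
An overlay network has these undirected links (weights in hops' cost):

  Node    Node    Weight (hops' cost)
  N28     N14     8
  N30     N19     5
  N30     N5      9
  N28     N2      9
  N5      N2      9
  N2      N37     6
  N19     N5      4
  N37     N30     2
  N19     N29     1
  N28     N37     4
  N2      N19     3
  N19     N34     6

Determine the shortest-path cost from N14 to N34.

25 hops' cost

Compare a few routes:
N14 → N28 → N37 → N2 → N19 → N34: 8+4+6+3+6 = 27
N14 → N28 → N2 → N19 → N34: 8+9+3+6 = 26
N14 → N28 → N37 → N30 → N19 → N34: 8+4+2+5+6 = 25
N14 → N28 → N37 → N30 → N5 → N19 → N34: 8+4+2+9+4+6 = 33
Cheapest is N14 → N28 → N37 → N30 → N19 → N34 at 25 hops' cost.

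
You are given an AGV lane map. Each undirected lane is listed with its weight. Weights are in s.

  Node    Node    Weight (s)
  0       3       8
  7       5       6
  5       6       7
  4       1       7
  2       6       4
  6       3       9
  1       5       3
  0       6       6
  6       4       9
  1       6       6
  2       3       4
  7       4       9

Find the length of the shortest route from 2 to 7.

17 s

Shortest distances from 2:
2: 0
3: 4  (via 2)
6: 4  (via 2)
0: 10  (via 6)
1: 10  (via 6)
5: 11  (via 6)
4: 13  (via 6)
7: 17  (via 5)
Shortest route: 2–6–5–7 = 17 s.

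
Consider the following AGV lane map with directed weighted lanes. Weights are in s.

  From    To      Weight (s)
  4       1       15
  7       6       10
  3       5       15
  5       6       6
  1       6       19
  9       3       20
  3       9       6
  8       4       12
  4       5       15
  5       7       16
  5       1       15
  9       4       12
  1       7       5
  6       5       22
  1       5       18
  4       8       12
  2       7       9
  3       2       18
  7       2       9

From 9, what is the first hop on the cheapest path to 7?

Enumerating some paths:
9 → 4 → 1 → 7: 12+15+5 = 32
9 → 4 → 5 → 1 → 7: 12+15+15+5 = 47
9 → 4 → 5 → 7: 12+15+16 = 43
9 → 3 → 2 → 7: 20+18+9 = 47
Cheapest is 9 → 4 → 1 → 7 at 32 s.
So from 9 the first move is to 4.

4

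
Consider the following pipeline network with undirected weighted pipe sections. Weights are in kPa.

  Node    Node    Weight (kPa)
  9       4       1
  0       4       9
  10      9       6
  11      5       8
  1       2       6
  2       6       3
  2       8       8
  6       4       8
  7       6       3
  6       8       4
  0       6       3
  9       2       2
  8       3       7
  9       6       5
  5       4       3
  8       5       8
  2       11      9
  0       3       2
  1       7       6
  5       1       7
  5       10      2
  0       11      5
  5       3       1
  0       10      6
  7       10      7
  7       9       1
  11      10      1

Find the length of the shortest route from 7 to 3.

6 kPa

Running Dijkstra from 7:
7: 0
9: 1  (via 7)
4: 2  (via 9)
2: 3  (via 9)
6: 3  (via 7)
5: 5  (via 4)
0: 6  (via 6)
1: 6  (via 7)
3: 6  (via 5)
Shortest route: 7–9–4–5–3 = 6 kPa.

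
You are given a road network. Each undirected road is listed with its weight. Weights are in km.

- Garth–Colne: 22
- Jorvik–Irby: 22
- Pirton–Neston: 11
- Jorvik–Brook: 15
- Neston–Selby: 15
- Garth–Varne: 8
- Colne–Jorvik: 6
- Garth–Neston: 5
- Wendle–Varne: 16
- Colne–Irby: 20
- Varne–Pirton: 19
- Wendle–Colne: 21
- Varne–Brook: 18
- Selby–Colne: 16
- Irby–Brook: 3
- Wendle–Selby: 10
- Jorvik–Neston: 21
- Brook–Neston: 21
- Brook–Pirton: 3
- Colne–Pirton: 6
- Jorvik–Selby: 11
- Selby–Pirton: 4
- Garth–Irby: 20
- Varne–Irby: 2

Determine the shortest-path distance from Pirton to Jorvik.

12 km

Candidate routes:
Pirton - Selby - Jorvik: 4+11 = 15
Pirton - Colne - Jorvik: 6+6 = 12
The minimum is 12 km via Pirton - Colne - Jorvik.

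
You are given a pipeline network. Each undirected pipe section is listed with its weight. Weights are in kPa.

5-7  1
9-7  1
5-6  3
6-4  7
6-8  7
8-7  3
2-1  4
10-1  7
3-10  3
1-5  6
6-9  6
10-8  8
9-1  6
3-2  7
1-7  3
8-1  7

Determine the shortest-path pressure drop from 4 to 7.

Shortest distances from 4:
4: 0
6: 7  (via 4)
5: 10  (via 6)
7: 11  (via 5)
Shortest route: 4 → 6 → 5 → 7 = 11 kPa.

11 kPa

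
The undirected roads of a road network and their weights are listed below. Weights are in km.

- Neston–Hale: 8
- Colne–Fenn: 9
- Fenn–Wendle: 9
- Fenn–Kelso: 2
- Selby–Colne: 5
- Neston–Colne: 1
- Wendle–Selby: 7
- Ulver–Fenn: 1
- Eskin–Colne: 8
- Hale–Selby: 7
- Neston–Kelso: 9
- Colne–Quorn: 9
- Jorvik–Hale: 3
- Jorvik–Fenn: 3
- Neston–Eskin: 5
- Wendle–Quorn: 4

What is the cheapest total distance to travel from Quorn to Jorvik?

16 km

Compare a few routes:
Quorn → Wendle → Fenn → Jorvik: 4+9+3 = 16
Quorn → Colne → Fenn → Jorvik: 9+9+3 = 21
Cheapest is Quorn → Wendle → Fenn → Jorvik at 16 km.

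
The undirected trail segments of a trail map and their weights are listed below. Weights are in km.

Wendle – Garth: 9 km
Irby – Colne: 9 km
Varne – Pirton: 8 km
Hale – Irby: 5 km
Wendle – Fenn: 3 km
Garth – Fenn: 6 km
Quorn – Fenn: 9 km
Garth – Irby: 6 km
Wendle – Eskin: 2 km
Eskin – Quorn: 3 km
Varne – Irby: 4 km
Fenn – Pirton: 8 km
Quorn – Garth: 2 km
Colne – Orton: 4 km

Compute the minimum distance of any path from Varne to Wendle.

17 km

Compare a few routes:
Varne → Pirton → Fenn → Wendle: 8+8+3 = 19
Varne → Irby → Garth → Quorn → Eskin → Wendle: 4+6+2+3+2 = 17
Cheapest is Varne → Irby → Garth → Quorn → Eskin → Wendle at 17 km.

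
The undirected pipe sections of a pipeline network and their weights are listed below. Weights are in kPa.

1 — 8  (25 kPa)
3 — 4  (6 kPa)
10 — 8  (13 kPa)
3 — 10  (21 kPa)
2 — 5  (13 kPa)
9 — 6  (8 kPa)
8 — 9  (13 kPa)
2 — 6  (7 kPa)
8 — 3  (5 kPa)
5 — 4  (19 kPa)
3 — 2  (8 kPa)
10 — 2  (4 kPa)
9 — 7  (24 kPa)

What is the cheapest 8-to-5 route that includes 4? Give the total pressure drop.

30 kPa

Shortest 8→4: 8–3–4 = 11
Shortest 4→5: 4–5 = 19
Total via 4: 11 + 19 = 30 kPa.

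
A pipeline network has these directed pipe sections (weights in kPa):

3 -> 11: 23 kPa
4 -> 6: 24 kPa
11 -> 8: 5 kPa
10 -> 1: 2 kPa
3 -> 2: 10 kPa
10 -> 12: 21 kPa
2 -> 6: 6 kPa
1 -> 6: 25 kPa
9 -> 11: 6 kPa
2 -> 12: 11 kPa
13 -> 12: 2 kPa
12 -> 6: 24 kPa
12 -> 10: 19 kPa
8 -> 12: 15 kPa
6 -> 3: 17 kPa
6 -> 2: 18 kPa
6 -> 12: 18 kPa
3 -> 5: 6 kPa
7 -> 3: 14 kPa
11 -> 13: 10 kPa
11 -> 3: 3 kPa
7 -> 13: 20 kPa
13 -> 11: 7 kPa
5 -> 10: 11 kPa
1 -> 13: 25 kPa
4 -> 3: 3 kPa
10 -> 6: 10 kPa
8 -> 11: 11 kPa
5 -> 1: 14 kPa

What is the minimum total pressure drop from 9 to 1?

Enumerating some paths:
9 - 11 - 3 - 5 - 10 - 1: 6+3+6+11+2 = 28
9 - 11 - 13 - 12 - 10 - 1: 6+10+2+19+2 = 39
9 - 11 - 3 - 5 - 1: 6+3+6+14 = 29
Cheapest is 9 - 11 - 3 - 5 - 10 - 1 at 28 kPa.

28 kPa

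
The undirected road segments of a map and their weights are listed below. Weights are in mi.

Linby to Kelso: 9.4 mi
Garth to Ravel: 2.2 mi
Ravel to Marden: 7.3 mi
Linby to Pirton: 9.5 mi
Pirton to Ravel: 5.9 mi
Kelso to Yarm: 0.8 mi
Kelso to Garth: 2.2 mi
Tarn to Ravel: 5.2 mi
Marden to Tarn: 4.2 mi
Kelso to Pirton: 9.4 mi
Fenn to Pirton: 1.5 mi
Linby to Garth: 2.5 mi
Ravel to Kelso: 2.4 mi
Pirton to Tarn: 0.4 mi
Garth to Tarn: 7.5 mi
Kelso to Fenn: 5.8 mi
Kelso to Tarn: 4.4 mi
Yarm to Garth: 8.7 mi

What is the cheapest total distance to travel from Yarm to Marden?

Candidate routes:
Yarm → Kelso → Tarn → Marden: 0.8+4.4+4.2 = 9.4
Yarm → Kelso → Ravel → Marden: 0.8+2.4+7.3 = 10.5
Cheapest is Yarm → Kelso → Tarn → Marden at 9.4 mi.

9.4 mi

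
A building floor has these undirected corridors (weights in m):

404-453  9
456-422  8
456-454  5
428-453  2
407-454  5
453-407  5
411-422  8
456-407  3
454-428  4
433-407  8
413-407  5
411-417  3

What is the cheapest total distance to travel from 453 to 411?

Enumerating some paths:
453 → 407 → 456 → 422 → 411: 5+3+8+8 = 24
453 → 428 → 454 → 456 → 422 → 411: 2+4+5+8+8 = 27
Cheapest is 453 → 407 → 456 → 422 → 411 at 24 m.

24 m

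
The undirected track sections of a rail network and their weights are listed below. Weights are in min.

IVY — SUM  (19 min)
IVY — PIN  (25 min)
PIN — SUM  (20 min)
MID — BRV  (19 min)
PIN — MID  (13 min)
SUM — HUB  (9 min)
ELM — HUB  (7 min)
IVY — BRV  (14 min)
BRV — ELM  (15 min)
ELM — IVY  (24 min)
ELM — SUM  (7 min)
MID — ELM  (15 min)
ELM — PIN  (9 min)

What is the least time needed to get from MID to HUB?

Enumerating some paths:
MID - PIN - ELM - HUB: 13+9+7 = 29
MID - ELM - HUB: 15+7 = 22
The minimum is 22 min via MID - ELM - HUB.

22 min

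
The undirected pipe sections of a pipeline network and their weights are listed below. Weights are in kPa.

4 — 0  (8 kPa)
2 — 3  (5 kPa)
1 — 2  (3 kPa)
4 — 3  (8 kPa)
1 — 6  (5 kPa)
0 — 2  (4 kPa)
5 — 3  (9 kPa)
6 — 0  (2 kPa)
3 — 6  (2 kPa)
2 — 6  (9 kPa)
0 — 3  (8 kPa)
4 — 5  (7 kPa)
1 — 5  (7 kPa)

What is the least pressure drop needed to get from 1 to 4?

Shortest distances from 1:
1: 0
2: 3  (via 1)
6: 5  (via 1)
0: 7  (via 2)
3: 7  (via 6)
5: 7  (via 1)
4: 14  (via 5)
Shortest route: 1–5–4 = 14 kPa.

14 kPa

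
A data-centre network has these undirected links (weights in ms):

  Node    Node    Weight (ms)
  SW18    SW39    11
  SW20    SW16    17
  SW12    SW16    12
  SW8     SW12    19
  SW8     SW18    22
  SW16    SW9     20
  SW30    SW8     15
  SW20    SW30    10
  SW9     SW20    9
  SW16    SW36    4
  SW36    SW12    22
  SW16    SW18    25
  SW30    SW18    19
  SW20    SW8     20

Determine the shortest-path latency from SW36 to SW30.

31 ms

Enumerating some paths:
SW36–SW16–SW9–SW20–SW30: 4+20+9+10 = 43
SW36–SW16–SW20–SW30: 4+17+10 = 31
SW36–SW16–SW18–SW30: 4+25+19 = 48
SW36–SW16–SW12–SW8–SW30: 4+12+19+15 = 50
Cheapest is SW36–SW16–SW20–SW30 at 31 ms.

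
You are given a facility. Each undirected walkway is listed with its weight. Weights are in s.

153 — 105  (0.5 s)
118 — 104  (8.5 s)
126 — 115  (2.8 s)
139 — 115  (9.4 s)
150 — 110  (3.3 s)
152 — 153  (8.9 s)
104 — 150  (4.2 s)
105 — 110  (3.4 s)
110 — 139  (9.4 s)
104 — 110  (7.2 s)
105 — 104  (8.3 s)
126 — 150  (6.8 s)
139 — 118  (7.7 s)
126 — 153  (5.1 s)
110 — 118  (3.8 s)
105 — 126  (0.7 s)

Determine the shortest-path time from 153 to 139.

13.3 s

Enumerating some paths:
153–105–110–139: 0.5+3.4+9.4 = 13.3
153–105–126–115–139: 0.5+0.7+2.8+9.4 = 13.4
Cheapest is 153–105–110–139 at 13.3 s.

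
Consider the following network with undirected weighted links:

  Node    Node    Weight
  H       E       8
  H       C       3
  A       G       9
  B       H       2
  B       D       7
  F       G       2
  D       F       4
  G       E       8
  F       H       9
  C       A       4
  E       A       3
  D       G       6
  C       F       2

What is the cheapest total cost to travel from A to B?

9

Enumerating some paths:
A - E - H - B: 3+8+2 = 13
A - C - H - B: 4+3+2 = 9
The minimum is 9 via A - C - H - B.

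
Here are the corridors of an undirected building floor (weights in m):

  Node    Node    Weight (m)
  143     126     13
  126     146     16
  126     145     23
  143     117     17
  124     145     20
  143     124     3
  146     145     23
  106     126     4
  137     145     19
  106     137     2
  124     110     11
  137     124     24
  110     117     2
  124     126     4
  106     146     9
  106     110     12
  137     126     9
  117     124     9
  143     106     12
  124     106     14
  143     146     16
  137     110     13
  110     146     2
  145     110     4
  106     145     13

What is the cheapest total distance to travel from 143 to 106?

Settle nodes by increasing distance from 143:
143: 0
124: 3  (via 143)
126: 7  (via 124)
106: 11  (via 126)
Shortest route: 143 → 124 → 126 → 106 = 11 m.

11 m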